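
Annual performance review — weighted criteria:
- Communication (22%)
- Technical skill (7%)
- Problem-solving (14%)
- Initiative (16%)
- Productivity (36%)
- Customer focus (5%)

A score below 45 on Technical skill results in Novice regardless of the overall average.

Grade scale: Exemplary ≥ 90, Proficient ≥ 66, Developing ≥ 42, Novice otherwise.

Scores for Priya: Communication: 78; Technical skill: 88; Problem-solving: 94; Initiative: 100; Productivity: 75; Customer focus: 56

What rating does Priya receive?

Proficient

Technical skill score 88 ≥ 45: minimum met.
Weighted total:
  Communication 78 × 0.22 = 17.16
  Technical skill 88 × 0.07 = 6.16
  Problem-solving 94 × 0.14 = 13.16
  Initiative 100 × 0.16 = 16
  Productivity 75 × 0.36 = 27
  Customer focus 56 × 0.05 = 2.8
Sum = 82.28
82.28 is ≥ 66 and < 90 → Proficient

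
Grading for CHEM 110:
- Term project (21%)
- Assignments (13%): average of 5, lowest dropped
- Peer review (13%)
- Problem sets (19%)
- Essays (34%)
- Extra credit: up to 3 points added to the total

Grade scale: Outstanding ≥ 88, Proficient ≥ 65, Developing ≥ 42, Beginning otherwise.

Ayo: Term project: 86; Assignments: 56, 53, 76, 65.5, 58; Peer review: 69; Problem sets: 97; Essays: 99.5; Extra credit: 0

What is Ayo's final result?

Proficient

Assignments: drop 53 → average of remaining 4 = 255.5/4 = 63.875
Weighted total:
  Term project 86 × 0.21 = 18.06
  Assignments 63.875 × 0.13 = 8.30375
  Peer review 69 × 0.13 = 8.97
  Problem sets 97 × 0.19 = 18.43
  Essays 99.5 × 0.34 = 33.83
Sum = 87.59375
Extra credit: 87.59375 + 0 = 87.59375
87.59375 is ≥ 65 and < 88 → Proficient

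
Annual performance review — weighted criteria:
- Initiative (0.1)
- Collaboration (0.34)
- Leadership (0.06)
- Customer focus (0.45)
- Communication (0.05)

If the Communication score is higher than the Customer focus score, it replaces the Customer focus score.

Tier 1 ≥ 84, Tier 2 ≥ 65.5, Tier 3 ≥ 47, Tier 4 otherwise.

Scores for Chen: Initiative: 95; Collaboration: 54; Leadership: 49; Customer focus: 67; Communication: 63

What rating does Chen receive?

Tier 3

Communication (63) ≤ Customer focus (67), so Customer focus stays at 67.
Weighted total:
  Initiative 95 × 0.1 = 9.5
  Collaboration 54 × 0.34 = 18.36
  Leadership 49 × 0.06 = 2.94
  Customer focus 67 × 0.45 = 30.15
  Communication 63 × 0.05 = 3.15
Sum = 64.1
64.1 is ≥ 47 and < 65.5 → Tier 3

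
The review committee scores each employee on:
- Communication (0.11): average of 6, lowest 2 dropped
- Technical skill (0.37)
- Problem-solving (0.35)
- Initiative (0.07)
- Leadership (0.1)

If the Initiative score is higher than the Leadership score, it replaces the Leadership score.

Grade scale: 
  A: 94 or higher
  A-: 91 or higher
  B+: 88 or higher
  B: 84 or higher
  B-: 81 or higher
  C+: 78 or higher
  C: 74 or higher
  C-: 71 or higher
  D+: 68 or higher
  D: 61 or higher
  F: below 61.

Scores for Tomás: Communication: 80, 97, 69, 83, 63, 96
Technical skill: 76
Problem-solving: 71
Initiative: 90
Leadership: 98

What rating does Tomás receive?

C+

Communication: drop 63, 69 → average of remaining 4 = 356/4 = 89
Initiative (90) ≤ Leadership (98), so Leadership stays at 98.
Weighted total:
  Communication 89 × 0.11 = 9.79
  Technical skill 76 × 0.37 = 28.12
  Problem-solving 71 × 0.35 = 24.85
  Initiative 90 × 0.07 = 6.3
  Leadership 98 × 0.1 = 9.8
Sum = 78.86
78.86 is ≥ 78 and < 81 → C+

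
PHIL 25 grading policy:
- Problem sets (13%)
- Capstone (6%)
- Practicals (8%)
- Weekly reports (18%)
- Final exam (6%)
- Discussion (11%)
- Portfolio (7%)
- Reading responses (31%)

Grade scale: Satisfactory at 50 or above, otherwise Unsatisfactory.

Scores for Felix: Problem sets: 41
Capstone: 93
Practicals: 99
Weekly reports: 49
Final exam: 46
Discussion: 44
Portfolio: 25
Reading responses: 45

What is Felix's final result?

Satisfactory

Weighted total:
  Problem sets 41 × 0.13 = 5.33
  Capstone 93 × 0.06 = 5.58
  Practicals 99 × 0.08 = 7.92
  Weekly reports 49 × 0.18 = 8.82
  Final exam 46 × 0.06 = 2.76
  Discussion 44 × 0.11 = 4.84
  Portfolio 25 × 0.07 = 1.75
  Reading responses 45 × 0.31 = 13.95
Sum = 50.95
50.95 ≥ 50 → Satisfactory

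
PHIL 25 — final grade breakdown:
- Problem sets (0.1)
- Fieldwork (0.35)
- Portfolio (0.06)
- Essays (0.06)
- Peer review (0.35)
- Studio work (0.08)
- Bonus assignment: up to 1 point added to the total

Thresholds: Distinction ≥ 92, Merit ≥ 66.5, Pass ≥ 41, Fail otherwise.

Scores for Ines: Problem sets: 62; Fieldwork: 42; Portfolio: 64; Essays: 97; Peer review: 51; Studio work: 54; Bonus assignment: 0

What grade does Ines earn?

Pass

Weighted total:
  Problem sets 62 × 0.1 = 6.2
  Fieldwork 42 × 0.35 = 14.7
  Portfolio 64 × 0.06 = 3.84
  Essays 97 × 0.06 = 5.82
  Peer review 51 × 0.35 = 17.85
  Studio work 54 × 0.08 = 4.32
Sum = 52.73
Bonus assignment: 52.73 + 0 = 52.73
52.73 is ≥ 41 and < 66.5 → Pass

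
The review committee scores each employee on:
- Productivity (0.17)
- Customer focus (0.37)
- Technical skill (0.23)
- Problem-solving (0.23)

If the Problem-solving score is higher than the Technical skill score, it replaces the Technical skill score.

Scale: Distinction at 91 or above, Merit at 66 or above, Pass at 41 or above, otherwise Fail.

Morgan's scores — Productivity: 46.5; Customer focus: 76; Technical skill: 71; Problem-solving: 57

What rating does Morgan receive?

Pass

Problem-solving (57) ≤ Technical skill (71), so Technical skill stays at 71.
Weighted total:
  Productivity 46.5 × 0.17 = 7.905
  Customer focus 76 × 0.37 = 28.12
  Technical skill 71 × 0.23 = 16.33
  Problem-solving 57 × 0.23 = 13.11
Sum = 65.465
65.465 is ≥ 41 and < 66 → Pass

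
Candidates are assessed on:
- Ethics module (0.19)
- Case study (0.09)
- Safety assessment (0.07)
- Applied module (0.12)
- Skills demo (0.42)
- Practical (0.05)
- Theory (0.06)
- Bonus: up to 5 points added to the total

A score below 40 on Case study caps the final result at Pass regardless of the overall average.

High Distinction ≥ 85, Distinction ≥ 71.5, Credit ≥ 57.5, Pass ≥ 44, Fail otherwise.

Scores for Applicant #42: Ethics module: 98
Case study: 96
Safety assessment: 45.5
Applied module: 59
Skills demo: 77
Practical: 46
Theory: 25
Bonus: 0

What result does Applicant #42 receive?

Case study score 96 ≥ 40: minimum met.
Weighted total:
  Ethics module 98 × 0.19 = 18.62
  Case study 96 × 0.09 = 8.64
  Safety assessment 45.5 × 0.07 = 3.185
  Applied module 59 × 0.12 = 7.08
  Skills demo 77 × 0.42 = 32.34
  Practical 46 × 0.05 = 2.3
  Theory 25 × 0.06 = 1.5
Sum = 73.665
Bonus: 73.665 + 0 = 73.665
73.665 is ≥ 71.5 and < 85 → Distinction

Distinction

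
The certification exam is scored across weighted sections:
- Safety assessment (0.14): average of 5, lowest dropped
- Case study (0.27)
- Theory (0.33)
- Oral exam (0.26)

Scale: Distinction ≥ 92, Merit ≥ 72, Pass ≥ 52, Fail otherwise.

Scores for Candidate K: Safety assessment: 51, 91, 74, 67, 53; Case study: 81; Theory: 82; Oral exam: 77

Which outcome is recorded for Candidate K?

Merit

Safety assessment: drop 51 → average of remaining 4 = 285/4 = 71.25
Weighted total:
  Safety assessment 71.25 × 0.14 = 9.975
  Case study 81 × 0.27 = 21.87
  Theory 82 × 0.33 = 27.06
  Oral exam 77 × 0.26 = 20.02
Sum = 78.925
78.925 is ≥ 72 and < 92 → Merit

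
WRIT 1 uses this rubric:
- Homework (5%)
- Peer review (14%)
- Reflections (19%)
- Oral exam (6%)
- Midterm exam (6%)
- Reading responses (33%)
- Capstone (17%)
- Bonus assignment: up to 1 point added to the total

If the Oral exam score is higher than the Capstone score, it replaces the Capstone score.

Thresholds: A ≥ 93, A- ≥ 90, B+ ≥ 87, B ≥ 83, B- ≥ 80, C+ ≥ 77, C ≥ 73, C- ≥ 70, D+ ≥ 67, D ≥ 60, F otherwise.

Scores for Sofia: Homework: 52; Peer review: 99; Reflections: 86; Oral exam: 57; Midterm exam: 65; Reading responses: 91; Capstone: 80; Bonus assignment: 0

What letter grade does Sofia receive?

B

Oral exam (57) ≤ Capstone (80), so Capstone stays at 80.
Weighted total:
  Homework 52 × 0.05 = 2.6
  Peer review 99 × 0.14 = 13.86
  Reflections 86 × 0.19 = 16.34
  Oral exam 57 × 0.06 = 3.42
  Midterm exam 65 × 0.06 = 3.9
  Reading responses 91 × 0.33 = 30.03
  Capstone 80 × 0.17 = 13.6
Sum = 83.75
Bonus assignment: 83.75 + 0 = 83.75
83.75 is ≥ 83 and < 87 → B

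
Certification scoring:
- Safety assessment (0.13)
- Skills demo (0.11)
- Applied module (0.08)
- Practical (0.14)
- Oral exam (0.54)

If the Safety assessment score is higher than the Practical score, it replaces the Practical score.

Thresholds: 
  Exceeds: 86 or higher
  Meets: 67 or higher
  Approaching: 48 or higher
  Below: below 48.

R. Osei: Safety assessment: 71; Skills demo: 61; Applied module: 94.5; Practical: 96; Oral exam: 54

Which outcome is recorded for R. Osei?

Approaching

Safety assessment (71) ≤ Practical (96), so Practical stays at 96.
Weighted total:
  Safety assessment 71 × 0.13 = 9.23
  Skills demo 61 × 0.11 = 6.71
  Applied module 94.5 × 0.08 = 7.56
  Practical 96 × 0.14 = 13.44
  Oral exam 54 × 0.54 = 29.16
Sum = 66.1
66.1 is ≥ 48 and < 67 → Approaching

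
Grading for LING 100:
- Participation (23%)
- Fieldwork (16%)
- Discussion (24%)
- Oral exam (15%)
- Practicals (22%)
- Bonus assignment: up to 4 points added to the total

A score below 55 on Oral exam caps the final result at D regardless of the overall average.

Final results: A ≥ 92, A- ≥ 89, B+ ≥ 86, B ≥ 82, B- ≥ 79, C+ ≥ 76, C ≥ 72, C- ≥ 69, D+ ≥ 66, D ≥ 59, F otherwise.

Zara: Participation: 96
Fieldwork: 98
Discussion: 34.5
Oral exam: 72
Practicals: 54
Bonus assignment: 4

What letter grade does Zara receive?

C

Oral exam score 72 ≥ 55: minimum met.
Weighted total:
  Participation 96 × 0.23 = 22.08
  Fieldwork 98 × 0.16 = 15.68
  Discussion 34.5 × 0.24 = 8.28
  Oral exam 72 × 0.15 = 10.8
  Practicals 54 × 0.22 = 11.88
Sum = 68.72
Bonus assignment: 68.72 + 4 = 72.72
72.72 is ≥ 72 and < 76 → C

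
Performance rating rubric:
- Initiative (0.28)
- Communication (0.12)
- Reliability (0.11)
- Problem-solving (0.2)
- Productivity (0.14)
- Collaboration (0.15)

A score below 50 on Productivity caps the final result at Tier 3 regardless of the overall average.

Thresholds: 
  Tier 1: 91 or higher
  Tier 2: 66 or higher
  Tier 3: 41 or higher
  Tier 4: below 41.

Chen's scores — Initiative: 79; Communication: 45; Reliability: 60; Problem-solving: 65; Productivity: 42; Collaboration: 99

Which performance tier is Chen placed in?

Productivity score 42 < 50: minimum not met.
Weighted total:
  Initiative 79 × 0.28 = 22.12
  Communication 45 × 0.12 = 5.4
  Reliability 60 × 0.11 = 6.6
  Problem-solving 65 × 0.2 = 13
  Productivity 42 × 0.14 = 5.88
  Collaboration 99 × 0.15 = 14.85
Sum = 67.85
67.85 would be Tier 2; cap at Tier 3 applies → Tier 3.

Tier 3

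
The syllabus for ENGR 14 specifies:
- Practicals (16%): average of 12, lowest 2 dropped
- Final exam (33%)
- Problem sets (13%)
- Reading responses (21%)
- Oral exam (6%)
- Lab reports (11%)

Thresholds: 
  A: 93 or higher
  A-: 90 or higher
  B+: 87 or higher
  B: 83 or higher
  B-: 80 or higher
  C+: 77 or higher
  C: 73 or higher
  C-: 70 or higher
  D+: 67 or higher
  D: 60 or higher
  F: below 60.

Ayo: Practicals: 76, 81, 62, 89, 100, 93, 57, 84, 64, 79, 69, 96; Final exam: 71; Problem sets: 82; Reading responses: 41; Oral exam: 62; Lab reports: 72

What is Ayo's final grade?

Practicals: drop 57, 62 → average of remaining 10 = 831/10 = 83.1
Weighted total:
  Practicals 83.1 × 0.16 = 13.296
  Final exam 71 × 0.33 = 23.43
  Problem sets 82 × 0.13 = 10.66
  Reading responses 41 × 0.21 = 8.61
  Oral exam 62 × 0.06 = 3.72
  Lab reports 72 × 0.11 = 7.92
Sum = 67.636
67.636 is ≥ 67 and < 70 → D+

D+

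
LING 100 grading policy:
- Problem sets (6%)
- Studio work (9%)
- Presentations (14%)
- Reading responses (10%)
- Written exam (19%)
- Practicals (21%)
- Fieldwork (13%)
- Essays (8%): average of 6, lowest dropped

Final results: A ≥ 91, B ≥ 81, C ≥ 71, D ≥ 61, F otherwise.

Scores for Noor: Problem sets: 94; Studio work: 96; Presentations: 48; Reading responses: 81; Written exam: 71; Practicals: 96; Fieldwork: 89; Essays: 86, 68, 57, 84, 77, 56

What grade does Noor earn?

C

Essays: drop 56 → average of remaining 5 = 372/5 = 74.4
Weighted total:
  Problem sets 94 × 0.06 = 5.64
  Studio work 96 × 0.09 = 8.64
  Presentations 48 × 0.14 = 6.72
  Reading responses 81 × 0.1 = 8.1
  Written exam 71 × 0.19 = 13.49
  Practicals 96 × 0.21 = 20.16
  Fieldwork 89 × 0.13 = 11.57
  Essays 74.4 × 0.08 = 5.952
Sum = 80.272
80.272 is ≥ 71 and < 81 → C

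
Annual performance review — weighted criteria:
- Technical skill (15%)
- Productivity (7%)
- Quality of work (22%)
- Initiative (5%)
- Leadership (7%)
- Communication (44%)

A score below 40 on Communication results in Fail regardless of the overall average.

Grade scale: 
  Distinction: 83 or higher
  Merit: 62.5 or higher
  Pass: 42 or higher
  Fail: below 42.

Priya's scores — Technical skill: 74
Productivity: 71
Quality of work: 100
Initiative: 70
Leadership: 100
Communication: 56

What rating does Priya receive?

Merit

Communication score 56 ≥ 40: minimum met.
Weighted total:
  Technical skill 74 × 0.15 = 11.1
  Productivity 71 × 0.07 = 4.97
  Quality of work 100 × 0.22 = 22
  Initiative 70 × 0.05 = 3.5
  Leadership 100 × 0.07 = 7
  Communication 56 × 0.44 = 24.64
Sum = 73.21
73.21 is ≥ 62.5 and < 83 → Merit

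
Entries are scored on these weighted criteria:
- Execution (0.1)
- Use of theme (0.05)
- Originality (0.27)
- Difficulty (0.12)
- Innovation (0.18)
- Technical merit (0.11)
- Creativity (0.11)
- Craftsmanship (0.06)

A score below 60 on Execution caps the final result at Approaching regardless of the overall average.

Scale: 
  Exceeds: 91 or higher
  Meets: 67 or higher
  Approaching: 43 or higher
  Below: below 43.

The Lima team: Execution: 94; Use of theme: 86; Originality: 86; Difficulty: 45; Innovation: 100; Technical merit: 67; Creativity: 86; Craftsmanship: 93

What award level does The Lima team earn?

Execution score 94 ≥ 60: minimum met.
Weighted total:
  Execution 94 × 0.1 = 9.4
  Use of theme 86 × 0.05 = 4.3
  Originality 86 × 0.27 = 23.22
  Difficulty 45 × 0.12 = 5.4
  Innovation 100 × 0.18 = 18
  Technical merit 67 × 0.11 = 7.37
  Creativity 86 × 0.11 = 9.46
  Craftsmanship 93 × 0.06 = 5.58
Sum = 82.73
82.73 is ≥ 67 and < 91 → Meets

Meets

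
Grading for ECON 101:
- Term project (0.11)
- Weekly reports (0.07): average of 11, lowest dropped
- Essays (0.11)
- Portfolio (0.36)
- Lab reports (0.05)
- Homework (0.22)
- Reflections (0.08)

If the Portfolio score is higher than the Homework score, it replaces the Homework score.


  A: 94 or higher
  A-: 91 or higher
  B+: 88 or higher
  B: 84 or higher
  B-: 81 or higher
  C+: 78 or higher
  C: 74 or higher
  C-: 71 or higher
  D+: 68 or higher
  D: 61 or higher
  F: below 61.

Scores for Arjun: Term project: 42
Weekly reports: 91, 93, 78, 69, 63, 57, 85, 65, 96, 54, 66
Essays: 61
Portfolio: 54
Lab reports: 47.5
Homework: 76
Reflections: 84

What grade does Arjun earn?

Weekly reports: drop 54 → average of remaining 10 = 763/10 = 76.3
Portfolio (54) ≤ Homework (76), so Homework stays at 76.
Weighted total:
  Term project 42 × 0.11 = 4.62
  Weekly reports 76.3 × 0.07 = 5.341
  Essays 61 × 0.11 = 6.71
  Portfolio 54 × 0.36 = 19.44
  Lab reports 47.5 × 0.05 = 2.375
  Homework 76 × 0.22 = 16.72
  Reflections 84 × 0.08 = 6.72
Sum = 61.926
61.926 is ≥ 61 and < 68 → D

D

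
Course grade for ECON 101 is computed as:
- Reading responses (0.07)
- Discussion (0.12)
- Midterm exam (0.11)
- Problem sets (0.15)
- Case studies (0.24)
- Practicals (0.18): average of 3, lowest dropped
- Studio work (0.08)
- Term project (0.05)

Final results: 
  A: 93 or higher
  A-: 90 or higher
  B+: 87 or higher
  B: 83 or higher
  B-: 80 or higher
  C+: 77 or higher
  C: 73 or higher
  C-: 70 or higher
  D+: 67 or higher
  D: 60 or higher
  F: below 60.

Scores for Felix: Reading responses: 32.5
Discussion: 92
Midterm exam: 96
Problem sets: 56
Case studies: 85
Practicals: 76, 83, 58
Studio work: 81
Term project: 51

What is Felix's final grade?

Practicals: drop 58 → average of remaining 2 = 159/2 = 79.5
Weighted total:
  Reading responses 32.5 × 0.07 = 2.275
  Discussion 92 × 0.12 = 11.04
  Midterm exam 96 × 0.11 = 10.56
  Problem sets 56 × 0.15 = 8.4
  Case studies 85 × 0.24 = 20.4
  Practicals 79.5 × 0.18 = 14.31
  Studio work 81 × 0.08 = 6.48
  Term project 51 × 0.05 = 2.55
Sum = 76.015
76.015 is ≥ 73 and < 77 → C

C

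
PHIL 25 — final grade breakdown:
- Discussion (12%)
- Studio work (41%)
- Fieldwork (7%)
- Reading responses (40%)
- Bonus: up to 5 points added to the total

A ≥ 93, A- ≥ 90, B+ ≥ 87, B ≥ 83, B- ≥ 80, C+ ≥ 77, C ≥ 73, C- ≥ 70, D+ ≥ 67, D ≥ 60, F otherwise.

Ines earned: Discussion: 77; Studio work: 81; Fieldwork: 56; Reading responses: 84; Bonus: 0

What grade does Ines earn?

C+

Weighted total:
  Discussion 77 × 0.12 = 9.24
  Studio work 81 × 0.41 = 33.21
  Fieldwork 56 × 0.07 = 3.92
  Reading responses 84 × 0.4 = 33.6
Sum = 79.97
Bonus: 79.97 + 0 = 79.97
79.97 is ≥ 77 and < 80 → C+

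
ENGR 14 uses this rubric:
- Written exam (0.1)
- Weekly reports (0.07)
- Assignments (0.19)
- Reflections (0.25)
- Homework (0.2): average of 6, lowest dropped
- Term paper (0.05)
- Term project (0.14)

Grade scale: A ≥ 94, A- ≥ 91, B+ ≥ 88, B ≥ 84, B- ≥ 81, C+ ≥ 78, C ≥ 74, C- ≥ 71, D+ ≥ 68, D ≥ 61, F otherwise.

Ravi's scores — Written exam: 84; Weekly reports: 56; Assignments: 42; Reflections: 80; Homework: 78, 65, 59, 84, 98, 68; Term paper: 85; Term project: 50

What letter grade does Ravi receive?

D

Homework: drop 59 → average of remaining 5 = 393/5 = 78.6
Weighted total:
  Written exam 84 × 0.1 = 8.4
  Weekly reports 56 × 0.07 = 3.92
  Assignments 42 × 0.19 = 7.98
  Reflections 80 × 0.25 = 20
  Homework 78.6 × 0.2 = 15.72
  Term paper 85 × 0.05 = 4.25
  Term project 50 × 0.14 = 7
Sum = 67.27
67.27 is ≥ 61 and < 68 → D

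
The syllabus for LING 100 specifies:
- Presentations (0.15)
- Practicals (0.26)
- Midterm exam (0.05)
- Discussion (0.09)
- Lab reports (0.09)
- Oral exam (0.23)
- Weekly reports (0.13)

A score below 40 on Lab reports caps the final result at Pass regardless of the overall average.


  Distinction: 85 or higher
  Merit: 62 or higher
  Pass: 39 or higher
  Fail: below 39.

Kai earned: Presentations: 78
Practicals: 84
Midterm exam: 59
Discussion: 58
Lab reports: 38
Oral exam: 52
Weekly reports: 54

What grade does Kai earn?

Lab reports score 38 < 40: minimum not met.
Weighted total:
  Presentations 78 × 0.15 = 11.7
  Practicals 84 × 0.26 = 21.84
  Midterm exam 59 × 0.05 = 2.95
  Discussion 58 × 0.09 = 5.22
  Lab reports 38 × 0.09 = 3.42
  Oral exam 52 × 0.23 = 11.96
  Weekly reports 54 × 0.13 = 7.02
Sum = 64.11
64.11 would be Merit; cap at Pass applies → Pass.

Pass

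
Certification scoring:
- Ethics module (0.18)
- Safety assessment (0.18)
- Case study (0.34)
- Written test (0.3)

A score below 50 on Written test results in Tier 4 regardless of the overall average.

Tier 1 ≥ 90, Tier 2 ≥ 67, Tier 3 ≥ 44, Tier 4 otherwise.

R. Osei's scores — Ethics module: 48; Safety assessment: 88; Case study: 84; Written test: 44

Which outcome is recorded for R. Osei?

Tier 4

Written test score 44 < 50: minimum not met.
Weighted total:
  Ethics module 48 × 0.18 = 8.64
  Safety assessment 88 × 0.18 = 15.84
  Case study 84 × 0.34 = 28.56
  Written test 44 × 0.3 = 13.2
Sum = 66.24
Because the Written test minimum was not met, the result is Tier 4.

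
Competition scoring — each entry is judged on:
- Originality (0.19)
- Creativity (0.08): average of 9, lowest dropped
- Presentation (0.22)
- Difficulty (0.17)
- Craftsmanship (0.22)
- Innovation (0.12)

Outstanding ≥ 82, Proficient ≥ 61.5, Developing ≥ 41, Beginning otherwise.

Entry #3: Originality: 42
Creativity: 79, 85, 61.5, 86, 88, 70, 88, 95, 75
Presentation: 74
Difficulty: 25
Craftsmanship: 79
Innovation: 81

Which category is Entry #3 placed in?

Creativity: drop 61.5 → average of remaining 8 = 666/8 = 83.25
Weighted total:
  Originality 42 × 0.19 = 7.98
  Creativity 83.25 × 0.08 = 6.66
  Presentation 74 × 0.22 = 16.28
  Difficulty 25 × 0.17 = 4.25
  Craftsmanship 79 × 0.22 = 17.38
  Innovation 81 × 0.12 = 9.72
Sum = 62.27
62.27 is ≥ 61.5 and < 82 → Proficient

Proficient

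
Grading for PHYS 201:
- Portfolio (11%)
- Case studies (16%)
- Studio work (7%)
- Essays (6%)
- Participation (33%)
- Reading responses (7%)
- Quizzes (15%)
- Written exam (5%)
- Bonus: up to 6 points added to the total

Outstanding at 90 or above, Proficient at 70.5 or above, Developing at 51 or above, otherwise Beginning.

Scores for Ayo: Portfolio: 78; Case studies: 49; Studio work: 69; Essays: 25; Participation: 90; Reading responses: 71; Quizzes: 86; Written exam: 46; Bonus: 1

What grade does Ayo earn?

Proficient

Weighted total:
  Portfolio 78 × 0.11 = 8.58
  Case studies 49 × 0.16 = 7.84
  Studio work 69 × 0.07 = 4.83
  Essays 25 × 0.06 = 1.5
  Participation 90 × 0.33 = 29.7
  Reading responses 71 × 0.07 = 4.97
  Quizzes 86 × 0.15 = 12.9
  Written exam 46 × 0.05 = 2.3
Sum = 72.62
Bonus: 72.62 + 1 = 73.62
73.62 is ≥ 70.5 and < 90 → Proficient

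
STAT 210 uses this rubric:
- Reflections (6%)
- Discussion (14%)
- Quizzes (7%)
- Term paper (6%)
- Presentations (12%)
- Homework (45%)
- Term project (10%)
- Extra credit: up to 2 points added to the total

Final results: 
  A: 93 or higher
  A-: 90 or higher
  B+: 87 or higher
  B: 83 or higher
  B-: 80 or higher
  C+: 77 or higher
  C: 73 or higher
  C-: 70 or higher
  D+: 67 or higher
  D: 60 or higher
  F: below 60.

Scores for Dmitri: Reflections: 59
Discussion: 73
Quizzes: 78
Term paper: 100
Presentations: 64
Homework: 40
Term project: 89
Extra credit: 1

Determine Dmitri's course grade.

Weighted total:
  Reflections 59 × 0.06 = 3.54
  Discussion 73 × 0.14 = 10.22
  Quizzes 78 × 0.07 = 5.46
  Term paper 100 × 0.06 = 6
  Presentations 64 × 0.12 = 7.68
  Homework 40 × 0.45 = 18
  Term project 89 × 0.1 = 8.9
Sum = 59.8
Extra credit: 59.8 + 1 = 60.8
60.8 is ≥ 60 and < 67 → D

D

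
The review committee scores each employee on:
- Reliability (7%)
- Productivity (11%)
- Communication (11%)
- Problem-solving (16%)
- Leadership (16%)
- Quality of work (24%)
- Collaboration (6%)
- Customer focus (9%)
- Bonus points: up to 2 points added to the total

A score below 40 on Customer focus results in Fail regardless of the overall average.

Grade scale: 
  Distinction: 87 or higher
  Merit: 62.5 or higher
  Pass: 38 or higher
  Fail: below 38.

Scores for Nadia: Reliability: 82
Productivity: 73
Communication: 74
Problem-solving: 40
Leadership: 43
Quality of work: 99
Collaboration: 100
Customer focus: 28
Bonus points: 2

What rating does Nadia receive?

Customer focus score 28 < 40: minimum not met.
Weighted total:
  Reliability 82 × 0.07 = 5.74
  Productivity 73 × 0.11 = 8.03
  Communication 74 × 0.11 = 8.14
  Problem-solving 40 × 0.16 = 6.4
  Leadership 43 × 0.16 = 6.88
  Quality of work 99 × 0.24 = 23.76
  Collaboration 100 × 0.06 = 6
  Customer focus 28 × 0.09 = 2.52
Sum = 67.47
Bonus points: 67.47 + 2 = 69.47
Because the Customer focus minimum was not met, the result is Fail.

Fail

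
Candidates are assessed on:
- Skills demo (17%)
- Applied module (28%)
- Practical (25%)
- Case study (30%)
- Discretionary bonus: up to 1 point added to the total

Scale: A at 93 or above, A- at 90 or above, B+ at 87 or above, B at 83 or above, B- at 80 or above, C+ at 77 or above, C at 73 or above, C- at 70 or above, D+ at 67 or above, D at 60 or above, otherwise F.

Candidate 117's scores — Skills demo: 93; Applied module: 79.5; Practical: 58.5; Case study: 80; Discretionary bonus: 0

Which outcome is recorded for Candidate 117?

C

Weighted total:
  Skills demo 93 × 0.17 = 15.81
  Applied module 79.5 × 0.28 = 22.26
  Practical 58.5 × 0.25 = 14.625
  Case study 80 × 0.3 = 24
Sum = 76.695
Discretionary bonus: 76.695 + 0 = 76.695
76.695 is ≥ 73 and < 77 → C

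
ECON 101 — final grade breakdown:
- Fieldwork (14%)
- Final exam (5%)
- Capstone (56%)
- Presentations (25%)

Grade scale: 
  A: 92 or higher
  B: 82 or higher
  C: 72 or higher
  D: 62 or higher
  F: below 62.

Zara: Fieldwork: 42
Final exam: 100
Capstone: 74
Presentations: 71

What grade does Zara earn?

Weighted total:
  Fieldwork 42 × 0.14 = 5.88
  Final exam 100 × 0.05 = 5
  Capstone 74 × 0.56 = 41.44
  Presentations 71 × 0.25 = 17.75
Sum = 70.07
70.07 is ≥ 62 and < 72 → D

D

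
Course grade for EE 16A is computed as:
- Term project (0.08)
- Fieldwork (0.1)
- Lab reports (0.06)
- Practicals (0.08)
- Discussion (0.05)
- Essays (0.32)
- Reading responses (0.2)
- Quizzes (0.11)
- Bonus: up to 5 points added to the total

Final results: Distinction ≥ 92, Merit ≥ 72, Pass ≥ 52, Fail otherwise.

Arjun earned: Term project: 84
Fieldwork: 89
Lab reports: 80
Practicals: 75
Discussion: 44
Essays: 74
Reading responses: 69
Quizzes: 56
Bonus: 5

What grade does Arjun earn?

Weighted total:
  Term project 84 × 0.08 = 6.72
  Fieldwork 89 × 0.1 = 8.9
  Lab reports 80 × 0.06 = 4.8
  Practicals 75 × 0.08 = 6
  Discussion 44 × 0.05 = 2.2
  Essays 74 × 0.32 = 23.68
  Reading responses 69 × 0.2 = 13.8
  Quizzes 56 × 0.11 = 6.16
Sum = 72.26
Bonus: 72.26 + 5 = 77.26
77.26 is ≥ 72 and < 92 → Merit

Merit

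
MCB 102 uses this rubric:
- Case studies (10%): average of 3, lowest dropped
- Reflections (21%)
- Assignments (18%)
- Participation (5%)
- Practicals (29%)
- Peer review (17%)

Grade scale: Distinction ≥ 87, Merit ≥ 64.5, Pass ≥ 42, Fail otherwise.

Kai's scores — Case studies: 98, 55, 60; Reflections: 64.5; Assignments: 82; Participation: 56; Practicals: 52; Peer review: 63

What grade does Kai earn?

Case studies: drop 55 → average of remaining 2 = 158/2 = 79
Weighted total:
  Case studies 79 × 0.1 = 7.9
  Reflections 64.5 × 0.21 = 13.545
  Assignments 82 × 0.18 = 14.76
  Participation 56 × 0.05 = 2.8
  Practicals 52 × 0.29 = 15.08
  Peer review 63 × 0.17 = 10.71
Sum = 64.795
64.795 is ≥ 64.5 and < 87 → Merit

Merit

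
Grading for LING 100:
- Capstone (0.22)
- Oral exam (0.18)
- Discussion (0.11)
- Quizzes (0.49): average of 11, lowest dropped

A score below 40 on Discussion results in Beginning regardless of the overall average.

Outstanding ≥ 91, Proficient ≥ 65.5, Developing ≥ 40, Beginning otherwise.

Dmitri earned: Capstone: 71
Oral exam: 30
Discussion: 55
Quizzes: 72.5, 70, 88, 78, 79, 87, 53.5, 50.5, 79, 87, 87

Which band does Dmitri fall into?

Developing

Quizzes: drop 50.5 → average of remaining 10 = 781/10 = 78.1
Discussion score 55 ≥ 40: minimum met.
Weighted total:
  Capstone 71 × 0.22 = 15.62
  Oral exam 30 × 0.18 = 5.4
  Discussion 55 × 0.11 = 6.05
  Quizzes 78.1 × 0.49 = 38.269
Sum = 65.339
65.339 is ≥ 40 and < 65.5 → Developing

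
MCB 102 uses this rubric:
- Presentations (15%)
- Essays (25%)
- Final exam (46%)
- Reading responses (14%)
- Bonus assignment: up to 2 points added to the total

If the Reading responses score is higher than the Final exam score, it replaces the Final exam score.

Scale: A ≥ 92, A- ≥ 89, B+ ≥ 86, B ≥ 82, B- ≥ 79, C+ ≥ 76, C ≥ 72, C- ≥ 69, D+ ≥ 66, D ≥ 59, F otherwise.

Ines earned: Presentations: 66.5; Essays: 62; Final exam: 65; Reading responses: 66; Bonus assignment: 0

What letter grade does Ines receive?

D

Reading responses (66) > Final exam (65), so Final exam counts as 66.
Weighted total:
  Presentations 66.5 × 0.15 = 9.975
  Essays 62 × 0.25 = 15.5
  Final exam 66 × 0.46 = 30.36
  Reading responses 66 × 0.14 = 9.24
Sum = 65.075
Bonus assignment: 65.075 + 0 = 65.075
65.075 is ≥ 59 and < 66 → D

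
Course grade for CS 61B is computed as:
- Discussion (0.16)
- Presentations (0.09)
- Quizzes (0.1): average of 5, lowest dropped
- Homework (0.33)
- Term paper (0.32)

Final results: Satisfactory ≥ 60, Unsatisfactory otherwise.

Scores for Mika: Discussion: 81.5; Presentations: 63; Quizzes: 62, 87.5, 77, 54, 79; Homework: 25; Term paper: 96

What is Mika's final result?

Satisfactory

Quizzes: drop 54 → average of remaining 4 = 305.5/4 = 76.375
Weighted total:
  Discussion 81.5 × 0.16 = 13.04
  Presentations 63 × 0.09 = 5.67
  Quizzes 76.375 × 0.1 = 7.6375
  Homework 25 × 0.33 = 8.25
  Term paper 96 × 0.32 = 30.72
Sum = 65.3175
65.3175 ≥ 60 → Satisfactory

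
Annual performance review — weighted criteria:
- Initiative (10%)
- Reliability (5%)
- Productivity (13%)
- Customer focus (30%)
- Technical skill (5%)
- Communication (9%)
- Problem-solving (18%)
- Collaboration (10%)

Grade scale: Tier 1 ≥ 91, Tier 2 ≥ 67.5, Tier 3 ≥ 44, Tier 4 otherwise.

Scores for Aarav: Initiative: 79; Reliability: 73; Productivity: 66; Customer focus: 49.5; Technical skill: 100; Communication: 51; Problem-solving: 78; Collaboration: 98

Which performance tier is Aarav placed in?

Weighted total:
  Initiative 79 × 0.1 = 7.9
  Reliability 73 × 0.05 = 3.65
  Productivity 66 × 0.13 = 8.58
  Customer focus 49.5 × 0.3 = 14.85
  Technical skill 100 × 0.05 = 5
  Communication 51 × 0.09 = 4.59
  Problem-solving 78 × 0.18 = 14.04
  Collaboration 98 × 0.1 = 9.8
Sum = 68.41
68.41 is ≥ 67.5 and < 91 → Tier 2

Tier 2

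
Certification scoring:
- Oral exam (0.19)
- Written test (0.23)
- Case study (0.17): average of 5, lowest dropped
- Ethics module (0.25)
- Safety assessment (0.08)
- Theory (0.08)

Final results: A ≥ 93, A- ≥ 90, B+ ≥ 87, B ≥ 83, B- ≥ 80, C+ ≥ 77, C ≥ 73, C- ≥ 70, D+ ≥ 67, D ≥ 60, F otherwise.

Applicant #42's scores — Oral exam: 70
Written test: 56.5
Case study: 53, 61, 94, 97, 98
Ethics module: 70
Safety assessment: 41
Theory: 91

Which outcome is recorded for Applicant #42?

Case study: drop 53 → average of remaining 4 = 350/4 = 87.5
Weighted total:
  Oral exam 70 × 0.19 = 13.3
  Written test 56.5 × 0.23 = 12.995
  Case study 87.5 × 0.17 = 14.875
  Ethics module 70 × 0.25 = 17.5
  Safety assessment 41 × 0.08 = 3.28
  Theory 91 × 0.08 = 7.28
Sum = 69.23
69.23 is ≥ 67 and < 70 → D+

D+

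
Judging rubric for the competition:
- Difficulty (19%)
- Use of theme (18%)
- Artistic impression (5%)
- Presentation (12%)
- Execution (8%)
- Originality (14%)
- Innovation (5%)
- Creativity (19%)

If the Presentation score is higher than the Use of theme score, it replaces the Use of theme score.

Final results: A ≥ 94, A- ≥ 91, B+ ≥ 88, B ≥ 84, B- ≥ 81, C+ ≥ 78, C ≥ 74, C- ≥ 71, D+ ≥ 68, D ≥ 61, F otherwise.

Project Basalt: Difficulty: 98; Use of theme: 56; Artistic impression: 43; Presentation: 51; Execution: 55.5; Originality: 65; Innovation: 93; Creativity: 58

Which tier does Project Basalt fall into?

D

Presentation (51) ≤ Use of theme (56), so Use of theme stays at 56.
Weighted total:
  Difficulty 98 × 0.19 = 18.62
  Use of theme 56 × 0.18 = 10.08
  Artistic impression 43 × 0.05 = 2.15
  Presentation 51 × 0.12 = 6.12
  Execution 55.5 × 0.08 = 4.44
  Originality 65 × 0.14 = 9.1
  Innovation 93 × 0.05 = 4.65
  Creativity 58 × 0.19 = 11.02
Sum = 66.18
66.18 is ≥ 61 and < 68 → D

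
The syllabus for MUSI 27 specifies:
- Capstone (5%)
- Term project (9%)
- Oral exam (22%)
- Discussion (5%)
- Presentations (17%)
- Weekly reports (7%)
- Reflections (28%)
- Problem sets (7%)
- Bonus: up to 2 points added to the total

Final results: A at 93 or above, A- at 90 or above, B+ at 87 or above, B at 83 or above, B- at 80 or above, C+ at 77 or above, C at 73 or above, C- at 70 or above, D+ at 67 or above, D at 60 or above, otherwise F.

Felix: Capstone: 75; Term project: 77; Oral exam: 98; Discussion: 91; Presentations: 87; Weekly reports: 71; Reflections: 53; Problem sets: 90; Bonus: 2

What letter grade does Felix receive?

Weighted total:
  Capstone 75 × 0.05 = 3.75
  Term project 77 × 0.09 = 6.93
  Oral exam 98 × 0.22 = 21.56
  Discussion 91 × 0.05 = 4.55
  Presentations 87 × 0.17 = 14.79
  Weekly reports 71 × 0.07 = 4.97
  Reflections 53 × 0.28 = 14.84
  Problem sets 90 × 0.07 = 6.3
Sum = 77.69
Bonus: 77.69 + 2 = 79.69
79.69 is ≥ 77 and < 80 → C+

C+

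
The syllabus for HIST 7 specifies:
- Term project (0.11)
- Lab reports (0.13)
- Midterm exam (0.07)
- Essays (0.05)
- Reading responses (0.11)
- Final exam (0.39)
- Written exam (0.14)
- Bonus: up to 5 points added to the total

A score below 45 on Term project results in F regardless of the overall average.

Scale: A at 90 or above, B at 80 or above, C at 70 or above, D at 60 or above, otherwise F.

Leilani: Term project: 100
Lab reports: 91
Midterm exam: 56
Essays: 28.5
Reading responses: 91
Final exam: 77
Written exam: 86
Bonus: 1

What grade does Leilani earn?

Term project score 100 ≥ 45: minimum met.
Weighted total:
  Term project 100 × 0.11 = 11
  Lab reports 91 × 0.13 = 11.83
  Midterm exam 56 × 0.07 = 3.92
  Essays 28.5 × 0.05 = 1.425
  Reading responses 91 × 0.11 = 10.01
  Final exam 77 × 0.39 = 30.03
  Written exam 86 × 0.14 = 12.04
Sum = 80.255
Bonus: 80.255 + 1 = 81.255
81.255 is ≥ 80 and < 90 → B

B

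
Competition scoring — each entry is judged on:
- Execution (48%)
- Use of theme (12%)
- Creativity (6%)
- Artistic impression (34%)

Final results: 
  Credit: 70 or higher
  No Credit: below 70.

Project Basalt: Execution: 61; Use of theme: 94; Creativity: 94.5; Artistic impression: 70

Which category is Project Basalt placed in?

Weighted total:
  Execution 61 × 0.48 = 29.28
  Use of theme 94 × 0.12 = 11.28
  Creativity 94.5 × 0.06 = 5.67
  Artistic impression 70 × 0.34 = 23.8
Sum = 70.03
70.03 ≥ 70 → Credit

Credit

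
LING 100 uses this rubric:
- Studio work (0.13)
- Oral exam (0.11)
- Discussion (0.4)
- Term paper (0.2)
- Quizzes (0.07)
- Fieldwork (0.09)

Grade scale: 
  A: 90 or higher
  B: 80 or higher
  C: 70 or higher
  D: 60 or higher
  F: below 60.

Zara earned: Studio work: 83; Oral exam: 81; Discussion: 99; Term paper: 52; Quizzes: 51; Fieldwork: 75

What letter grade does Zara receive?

Weighted total:
  Studio work 83 × 0.13 = 10.79
  Oral exam 81 × 0.11 = 8.91
  Discussion 99 × 0.4 = 39.6
  Term paper 52 × 0.2 = 10.4
  Quizzes 51 × 0.07 = 3.57
  Fieldwork 75 × 0.09 = 6.75
Sum = 80.02
80.02 is ≥ 80 and < 90 → B

B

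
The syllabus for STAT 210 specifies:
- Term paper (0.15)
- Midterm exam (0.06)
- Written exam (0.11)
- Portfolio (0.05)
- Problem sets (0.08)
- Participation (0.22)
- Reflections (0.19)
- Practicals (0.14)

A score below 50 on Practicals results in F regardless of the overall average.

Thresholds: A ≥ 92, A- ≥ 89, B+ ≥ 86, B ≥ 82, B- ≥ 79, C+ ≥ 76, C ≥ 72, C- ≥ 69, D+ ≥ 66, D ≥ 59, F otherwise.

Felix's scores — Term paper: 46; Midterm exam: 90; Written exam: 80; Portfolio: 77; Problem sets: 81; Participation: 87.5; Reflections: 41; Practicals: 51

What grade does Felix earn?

Practicals score 51 ≥ 50: minimum met.
Weighted total:
  Term paper 46 × 0.15 = 6.9
  Midterm exam 90 × 0.06 = 5.4
  Written exam 80 × 0.11 = 8.8
  Portfolio 77 × 0.05 = 3.85
  Problem sets 81 × 0.08 = 6.48
  Participation 87.5 × 0.22 = 19.25
  Reflections 41 × 0.19 = 7.79
  Practicals 51 × 0.14 = 7.14
Sum = 65.61
65.61 is ≥ 59 and < 66 → D

D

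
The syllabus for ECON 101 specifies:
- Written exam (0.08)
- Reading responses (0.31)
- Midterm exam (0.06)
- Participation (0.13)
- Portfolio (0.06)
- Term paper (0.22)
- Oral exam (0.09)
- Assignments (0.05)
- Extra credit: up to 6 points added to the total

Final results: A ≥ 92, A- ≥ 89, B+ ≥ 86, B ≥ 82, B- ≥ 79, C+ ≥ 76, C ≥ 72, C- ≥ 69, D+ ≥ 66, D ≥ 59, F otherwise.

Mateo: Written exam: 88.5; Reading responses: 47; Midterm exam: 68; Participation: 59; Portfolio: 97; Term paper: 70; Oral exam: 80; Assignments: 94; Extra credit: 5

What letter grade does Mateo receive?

C-

Weighted total:
  Written exam 88.5 × 0.08 = 7.08
  Reading responses 47 × 0.31 = 14.57
  Midterm exam 68 × 0.06 = 4.08
  Participation 59 × 0.13 = 7.67
  Portfolio 97 × 0.06 = 5.82
  Term paper 70 × 0.22 = 15.4
  Oral exam 80 × 0.09 = 7.2
  Assignments 94 × 0.05 = 4.7
Sum = 66.52
Extra credit: 66.52 + 5 = 71.52
71.52 is ≥ 69 and < 72 → C-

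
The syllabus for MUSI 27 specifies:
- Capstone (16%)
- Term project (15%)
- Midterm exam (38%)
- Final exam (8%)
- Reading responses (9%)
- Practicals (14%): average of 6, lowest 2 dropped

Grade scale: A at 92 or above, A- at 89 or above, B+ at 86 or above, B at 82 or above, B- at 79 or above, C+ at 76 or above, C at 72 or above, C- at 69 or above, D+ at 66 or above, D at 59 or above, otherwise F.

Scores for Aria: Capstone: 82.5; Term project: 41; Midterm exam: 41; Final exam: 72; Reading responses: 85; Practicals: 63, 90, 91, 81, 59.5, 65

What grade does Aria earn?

D

Practicals: drop 59.5, 63 → average of remaining 4 = 327/4 = 81.75
Weighted total:
  Capstone 82.5 × 0.16 = 13.2
  Term project 41 × 0.15 = 6.15
  Midterm exam 41 × 0.38 = 15.58
  Final exam 72 × 0.08 = 5.76
  Reading responses 85 × 0.09 = 7.65
  Practicals 81.75 × 0.14 = 11.445
Sum = 59.785
59.785 is ≥ 59 and < 66 → D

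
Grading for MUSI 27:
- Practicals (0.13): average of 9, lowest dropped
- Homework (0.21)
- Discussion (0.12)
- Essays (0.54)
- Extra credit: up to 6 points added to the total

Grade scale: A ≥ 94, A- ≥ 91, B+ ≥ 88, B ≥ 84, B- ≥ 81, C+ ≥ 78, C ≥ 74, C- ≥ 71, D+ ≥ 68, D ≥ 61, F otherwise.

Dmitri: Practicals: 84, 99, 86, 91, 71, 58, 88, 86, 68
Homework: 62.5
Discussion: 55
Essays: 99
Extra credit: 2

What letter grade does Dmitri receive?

Practicals: drop 58 → average of remaining 8 = 673/8 = 84.125
Weighted total:
  Practicals 84.125 × 0.13 = 10.93625
  Homework 62.5 × 0.21 = 13.125
  Discussion 55 × 0.12 = 6.6
  Essays 99 × 0.54 = 53.46
Sum = 84.12125
Extra credit: 84.12125 + 2 = 86.12125
86.12125 is ≥ 84 and < 88 → B

B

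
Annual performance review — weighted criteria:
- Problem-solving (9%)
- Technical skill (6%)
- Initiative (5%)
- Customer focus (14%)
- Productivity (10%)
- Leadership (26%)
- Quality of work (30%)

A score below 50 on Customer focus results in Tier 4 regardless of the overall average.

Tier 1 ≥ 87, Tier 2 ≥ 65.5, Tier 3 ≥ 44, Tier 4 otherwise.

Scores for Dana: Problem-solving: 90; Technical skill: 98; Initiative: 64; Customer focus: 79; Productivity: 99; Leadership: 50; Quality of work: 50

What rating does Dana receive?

Customer focus score 79 ≥ 50: minimum met.
Weighted total:
  Problem-solving 90 × 0.09 = 8.1
  Technical skill 98 × 0.06 = 5.88
  Initiative 64 × 0.05 = 3.2
  Customer focus 79 × 0.14 = 11.06
  Productivity 99 × 0.1 = 9.9
  Leadership 50 × 0.26 = 13
  Quality of work 50 × 0.3 = 15
Sum = 66.14
66.14 is ≥ 65.5 and < 87 → Tier 2

Tier 2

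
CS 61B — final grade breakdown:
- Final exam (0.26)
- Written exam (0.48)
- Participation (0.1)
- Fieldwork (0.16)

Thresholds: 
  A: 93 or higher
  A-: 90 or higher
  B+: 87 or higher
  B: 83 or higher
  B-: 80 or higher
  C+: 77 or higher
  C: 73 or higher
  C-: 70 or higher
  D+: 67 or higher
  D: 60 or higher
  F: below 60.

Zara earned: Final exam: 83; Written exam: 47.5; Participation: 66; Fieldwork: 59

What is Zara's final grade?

Weighted total:
  Final exam 83 × 0.26 = 21.58
  Written exam 47.5 × 0.48 = 22.8
  Participation 66 × 0.1 = 6.6
  Fieldwork 59 × 0.16 = 9.44
Sum = 60.42
60.42 is ≥ 60 and < 67 → D

D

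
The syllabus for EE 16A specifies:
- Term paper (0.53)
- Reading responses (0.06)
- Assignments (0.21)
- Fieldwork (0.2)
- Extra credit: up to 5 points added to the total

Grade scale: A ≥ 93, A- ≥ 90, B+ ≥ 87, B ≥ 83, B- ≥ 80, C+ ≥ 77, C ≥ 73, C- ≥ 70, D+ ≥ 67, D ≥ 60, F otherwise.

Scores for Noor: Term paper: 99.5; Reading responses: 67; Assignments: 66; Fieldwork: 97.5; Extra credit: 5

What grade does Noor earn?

Weighted total:
  Term paper 99.5 × 0.53 = 52.735
  Reading responses 67 × 0.06 = 4.02
  Assignments 66 × 0.21 = 13.86
  Fieldwork 97.5 × 0.2 = 19.5
Sum = 90.115
Extra credit: 90.115 + 5 = 95.115
95.115 ≥ 93 → A

A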